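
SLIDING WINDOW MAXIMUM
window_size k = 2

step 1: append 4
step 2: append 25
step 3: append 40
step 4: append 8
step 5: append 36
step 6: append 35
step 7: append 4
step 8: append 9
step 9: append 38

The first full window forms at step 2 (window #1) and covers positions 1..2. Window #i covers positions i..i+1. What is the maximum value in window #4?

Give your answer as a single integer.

step 1: append 4 -> window=[4] (not full yet)
step 2: append 25 -> window=[4, 25] -> max=25
step 3: append 40 -> window=[25, 40] -> max=40
step 4: append 8 -> window=[40, 8] -> max=40
step 5: append 36 -> window=[8, 36] -> max=36
Window #4 max = 36

Answer: 36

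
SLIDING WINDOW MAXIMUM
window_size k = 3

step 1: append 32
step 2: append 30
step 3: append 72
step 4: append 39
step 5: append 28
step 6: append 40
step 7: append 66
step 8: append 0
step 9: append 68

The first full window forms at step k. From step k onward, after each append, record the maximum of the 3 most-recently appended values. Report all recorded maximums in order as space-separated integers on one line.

step 1: append 32 -> window=[32] (not full yet)
step 2: append 30 -> window=[32, 30] (not full yet)
step 3: append 72 -> window=[32, 30, 72] -> max=72
step 4: append 39 -> window=[30, 72, 39] -> max=72
step 5: append 28 -> window=[72, 39, 28] -> max=72
step 6: append 40 -> window=[39, 28, 40] -> max=40
step 7: append 66 -> window=[28, 40, 66] -> max=66
step 8: append 0 -> window=[40, 66, 0] -> max=66
step 9: append 68 -> window=[66, 0, 68] -> max=68

Answer: 72 72 72 40 66 66 68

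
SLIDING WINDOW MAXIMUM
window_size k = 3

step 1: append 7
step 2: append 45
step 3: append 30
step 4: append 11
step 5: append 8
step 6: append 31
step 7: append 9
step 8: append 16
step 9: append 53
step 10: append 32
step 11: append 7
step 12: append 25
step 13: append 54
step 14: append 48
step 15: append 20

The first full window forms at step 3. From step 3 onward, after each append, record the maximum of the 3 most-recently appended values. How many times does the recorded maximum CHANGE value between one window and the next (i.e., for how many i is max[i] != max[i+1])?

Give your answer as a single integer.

step 1: append 7 -> window=[7] (not full yet)
step 2: append 45 -> window=[7, 45] (not full yet)
step 3: append 30 -> window=[7, 45, 30] -> max=45
step 4: append 11 -> window=[45, 30, 11] -> max=45
step 5: append 8 -> window=[30, 11, 8] -> max=30
step 6: append 31 -> window=[11, 8, 31] -> max=31
step 7: append 9 -> window=[8, 31, 9] -> max=31
step 8: append 16 -> window=[31, 9, 16] -> max=31
step 9: append 53 -> window=[9, 16, 53] -> max=53
step 10: append 32 -> window=[16, 53, 32] -> max=53
step 11: append 7 -> window=[53, 32, 7] -> max=53
step 12: append 25 -> window=[32, 7, 25] -> max=32
step 13: append 54 -> window=[7, 25, 54] -> max=54
step 14: append 48 -> window=[25, 54, 48] -> max=54
step 15: append 20 -> window=[54, 48, 20] -> max=54
Recorded maximums: 45 45 30 31 31 31 53 53 53 32 54 54 54
Changes between consecutive maximums: 5

Answer: 5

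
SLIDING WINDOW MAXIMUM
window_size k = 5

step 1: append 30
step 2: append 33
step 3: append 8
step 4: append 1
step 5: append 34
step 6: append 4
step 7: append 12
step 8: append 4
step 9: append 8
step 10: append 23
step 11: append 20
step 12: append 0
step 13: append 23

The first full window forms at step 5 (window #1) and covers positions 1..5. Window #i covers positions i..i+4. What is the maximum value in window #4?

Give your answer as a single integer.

step 1: append 30 -> window=[30] (not full yet)
step 2: append 33 -> window=[30, 33] (not full yet)
step 3: append 8 -> window=[30, 33, 8] (not full yet)
step 4: append 1 -> window=[30, 33, 8, 1] (not full yet)
step 5: append 34 -> window=[30, 33, 8, 1, 34] -> max=34
step 6: append 4 -> window=[33, 8, 1, 34, 4] -> max=34
step 7: append 12 -> window=[8, 1, 34, 4, 12] -> max=34
step 8: append 4 -> window=[1, 34, 4, 12, 4] -> max=34
Window #4 max = 34

Answer: 34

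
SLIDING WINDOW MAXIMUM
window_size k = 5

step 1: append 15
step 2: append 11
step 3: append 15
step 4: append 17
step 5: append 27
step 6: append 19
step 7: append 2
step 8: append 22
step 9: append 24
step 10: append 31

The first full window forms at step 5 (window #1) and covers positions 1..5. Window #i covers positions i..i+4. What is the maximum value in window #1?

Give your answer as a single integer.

Answer: 27

Derivation:
step 1: append 15 -> window=[15] (not full yet)
step 2: append 11 -> window=[15, 11] (not full yet)
step 3: append 15 -> window=[15, 11, 15] (not full yet)
step 4: append 17 -> window=[15, 11, 15, 17] (not full yet)
step 5: append 27 -> window=[15, 11, 15, 17, 27] -> max=27
Window #1 max = 27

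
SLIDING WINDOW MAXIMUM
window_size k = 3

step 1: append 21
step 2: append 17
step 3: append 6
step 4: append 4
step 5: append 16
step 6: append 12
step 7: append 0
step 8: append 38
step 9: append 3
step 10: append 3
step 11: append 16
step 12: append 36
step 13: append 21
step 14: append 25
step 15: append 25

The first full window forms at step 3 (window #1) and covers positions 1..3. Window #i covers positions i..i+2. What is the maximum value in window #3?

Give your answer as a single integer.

step 1: append 21 -> window=[21] (not full yet)
step 2: append 17 -> window=[21, 17] (not full yet)
step 3: append 6 -> window=[21, 17, 6] -> max=21
step 4: append 4 -> window=[17, 6, 4] -> max=17
step 5: append 16 -> window=[6, 4, 16] -> max=16
Window #3 max = 16

Answer: 16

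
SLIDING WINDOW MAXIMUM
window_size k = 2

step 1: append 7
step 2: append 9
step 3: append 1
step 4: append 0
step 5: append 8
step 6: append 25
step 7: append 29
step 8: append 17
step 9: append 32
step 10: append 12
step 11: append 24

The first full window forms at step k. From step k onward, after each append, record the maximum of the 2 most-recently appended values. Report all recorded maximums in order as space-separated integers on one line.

step 1: append 7 -> window=[7] (not full yet)
step 2: append 9 -> window=[7, 9] -> max=9
step 3: append 1 -> window=[9, 1] -> max=9
step 4: append 0 -> window=[1, 0] -> max=1
step 5: append 8 -> window=[0, 8] -> max=8
step 6: append 25 -> window=[8, 25] -> max=25
step 7: append 29 -> window=[25, 29] -> max=29
step 8: append 17 -> window=[29, 17] -> max=29
step 9: append 32 -> window=[17, 32] -> max=32
step 10: append 12 -> window=[32, 12] -> max=32
step 11: append 24 -> window=[12, 24] -> max=24

Answer: 9 9 1 8 25 29 29 32 32 24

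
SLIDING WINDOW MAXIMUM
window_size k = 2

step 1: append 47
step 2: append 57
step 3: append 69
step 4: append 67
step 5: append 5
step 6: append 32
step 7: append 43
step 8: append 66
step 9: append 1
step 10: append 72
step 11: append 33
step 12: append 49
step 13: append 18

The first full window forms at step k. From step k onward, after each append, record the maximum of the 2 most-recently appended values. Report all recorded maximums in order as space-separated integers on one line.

step 1: append 47 -> window=[47] (not full yet)
step 2: append 57 -> window=[47, 57] -> max=57
step 3: append 69 -> window=[57, 69] -> max=69
step 4: append 67 -> window=[69, 67] -> max=69
step 5: append 5 -> window=[67, 5] -> max=67
step 6: append 32 -> window=[5, 32] -> max=32
step 7: append 43 -> window=[32, 43] -> max=43
step 8: append 66 -> window=[43, 66] -> max=66
step 9: append 1 -> window=[66, 1] -> max=66
step 10: append 72 -> window=[1, 72] -> max=72
step 11: append 33 -> window=[72, 33] -> max=72
step 12: append 49 -> window=[33, 49] -> max=49
step 13: append 18 -> window=[49, 18] -> max=49

Answer: 57 69 69 67 32 43 66 66 72 72 49 49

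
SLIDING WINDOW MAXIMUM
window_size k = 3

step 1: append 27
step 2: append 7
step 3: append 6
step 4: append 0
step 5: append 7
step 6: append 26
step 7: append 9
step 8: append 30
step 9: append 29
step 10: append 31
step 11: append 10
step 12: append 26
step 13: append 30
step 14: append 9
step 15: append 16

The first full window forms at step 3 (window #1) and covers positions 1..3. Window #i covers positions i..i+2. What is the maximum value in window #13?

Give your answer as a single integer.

step 1: append 27 -> window=[27] (not full yet)
step 2: append 7 -> window=[27, 7] (not full yet)
step 3: append 6 -> window=[27, 7, 6] -> max=27
step 4: append 0 -> window=[7, 6, 0] -> max=7
step 5: append 7 -> window=[6, 0, 7] -> max=7
step 6: append 26 -> window=[0, 7, 26] -> max=26
step 7: append 9 -> window=[7, 26, 9] -> max=26
step 8: append 30 -> window=[26, 9, 30] -> max=30
step 9: append 29 -> window=[9, 30, 29] -> max=30
step 10: append 31 -> window=[30, 29, 31] -> max=31
step 11: append 10 -> window=[29, 31, 10] -> max=31
step 12: append 26 -> window=[31, 10, 26] -> max=31
step 13: append 30 -> window=[10, 26, 30] -> max=30
step 14: append 9 -> window=[26, 30, 9] -> max=30
step 15: append 16 -> window=[30, 9, 16] -> max=30
Window #13 max = 30

Answer: 30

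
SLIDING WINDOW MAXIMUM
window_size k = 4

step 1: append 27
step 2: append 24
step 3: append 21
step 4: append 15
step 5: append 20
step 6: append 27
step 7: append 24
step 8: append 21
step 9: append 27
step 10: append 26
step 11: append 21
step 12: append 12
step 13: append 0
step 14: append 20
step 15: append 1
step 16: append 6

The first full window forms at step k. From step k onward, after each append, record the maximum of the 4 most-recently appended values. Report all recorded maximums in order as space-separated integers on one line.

Answer: 27 24 27 27 27 27 27 27 27 26 21 20 20

Derivation:
step 1: append 27 -> window=[27] (not full yet)
step 2: append 24 -> window=[27, 24] (not full yet)
step 3: append 21 -> window=[27, 24, 21] (not full yet)
step 4: append 15 -> window=[27, 24, 21, 15] -> max=27
step 5: append 20 -> window=[24, 21, 15, 20] -> max=24
step 6: append 27 -> window=[21, 15, 20, 27] -> max=27
step 7: append 24 -> window=[15, 20, 27, 24] -> max=27
step 8: append 21 -> window=[20, 27, 24, 21] -> max=27
step 9: append 27 -> window=[27, 24, 21, 27] -> max=27
step 10: append 26 -> window=[24, 21, 27, 26] -> max=27
step 11: append 21 -> window=[21, 27, 26, 21] -> max=27
step 12: append 12 -> window=[27, 26, 21, 12] -> max=27
step 13: append 0 -> window=[26, 21, 12, 0] -> max=26
step 14: append 20 -> window=[21, 12, 0, 20] -> max=21
step 15: append 1 -> window=[12, 0, 20, 1] -> max=20
step 16: append 6 -> window=[0, 20, 1, 6] -> max=20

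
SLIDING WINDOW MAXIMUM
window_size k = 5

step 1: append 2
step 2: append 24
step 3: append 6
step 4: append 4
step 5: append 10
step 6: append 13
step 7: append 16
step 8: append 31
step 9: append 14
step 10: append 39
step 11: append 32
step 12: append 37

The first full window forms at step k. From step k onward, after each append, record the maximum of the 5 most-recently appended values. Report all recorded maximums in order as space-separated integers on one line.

Answer: 24 24 16 31 31 39 39 39

Derivation:
step 1: append 2 -> window=[2] (not full yet)
step 2: append 24 -> window=[2, 24] (not full yet)
step 3: append 6 -> window=[2, 24, 6] (not full yet)
step 4: append 4 -> window=[2, 24, 6, 4] (not full yet)
step 5: append 10 -> window=[2, 24, 6, 4, 10] -> max=24
step 6: append 13 -> window=[24, 6, 4, 10, 13] -> max=24
step 7: append 16 -> window=[6, 4, 10, 13, 16] -> max=16
step 8: append 31 -> window=[4, 10, 13, 16, 31] -> max=31
step 9: append 14 -> window=[10, 13, 16, 31, 14] -> max=31
step 10: append 39 -> window=[13, 16, 31, 14, 39] -> max=39
step 11: append 32 -> window=[16, 31, 14, 39, 32] -> max=39
step 12: append 37 -> window=[31, 14, 39, 32, 37] -> max=39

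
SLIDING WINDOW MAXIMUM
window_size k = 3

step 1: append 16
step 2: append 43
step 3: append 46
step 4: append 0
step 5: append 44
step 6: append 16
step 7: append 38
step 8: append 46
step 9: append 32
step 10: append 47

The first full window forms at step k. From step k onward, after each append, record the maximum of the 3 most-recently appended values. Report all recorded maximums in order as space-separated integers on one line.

Answer: 46 46 46 44 44 46 46 47

Derivation:
step 1: append 16 -> window=[16] (not full yet)
step 2: append 43 -> window=[16, 43] (not full yet)
step 3: append 46 -> window=[16, 43, 46] -> max=46
step 4: append 0 -> window=[43, 46, 0] -> max=46
step 5: append 44 -> window=[46, 0, 44] -> max=46
step 6: append 16 -> window=[0, 44, 16] -> max=44
step 7: append 38 -> window=[44, 16, 38] -> max=44
step 8: append 46 -> window=[16, 38, 46] -> max=46
step 9: append 32 -> window=[38, 46, 32] -> max=46
step 10: append 47 -> window=[46, 32, 47] -> max=47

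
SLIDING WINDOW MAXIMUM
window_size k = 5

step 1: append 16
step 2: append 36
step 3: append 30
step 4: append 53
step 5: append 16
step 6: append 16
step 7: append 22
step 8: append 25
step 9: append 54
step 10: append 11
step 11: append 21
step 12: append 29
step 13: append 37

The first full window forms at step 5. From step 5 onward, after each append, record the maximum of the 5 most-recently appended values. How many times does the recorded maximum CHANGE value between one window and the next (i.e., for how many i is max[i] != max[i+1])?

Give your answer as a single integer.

Answer: 1

Derivation:
step 1: append 16 -> window=[16] (not full yet)
step 2: append 36 -> window=[16, 36] (not full yet)
step 3: append 30 -> window=[16, 36, 30] (not full yet)
step 4: append 53 -> window=[16, 36, 30, 53] (not full yet)
step 5: append 16 -> window=[16, 36, 30, 53, 16] -> max=53
step 6: append 16 -> window=[36, 30, 53, 16, 16] -> max=53
step 7: append 22 -> window=[30, 53, 16, 16, 22] -> max=53
step 8: append 25 -> window=[53, 16, 16, 22, 25] -> max=53
step 9: append 54 -> window=[16, 16, 22, 25, 54] -> max=54
step 10: append 11 -> window=[16, 22, 25, 54, 11] -> max=54
step 11: append 21 -> window=[22, 25, 54, 11, 21] -> max=54
step 12: append 29 -> window=[25, 54, 11, 21, 29] -> max=54
step 13: append 37 -> window=[54, 11, 21, 29, 37] -> max=54
Recorded maximums: 53 53 53 53 54 54 54 54 54
Changes between consecutive maximums: 1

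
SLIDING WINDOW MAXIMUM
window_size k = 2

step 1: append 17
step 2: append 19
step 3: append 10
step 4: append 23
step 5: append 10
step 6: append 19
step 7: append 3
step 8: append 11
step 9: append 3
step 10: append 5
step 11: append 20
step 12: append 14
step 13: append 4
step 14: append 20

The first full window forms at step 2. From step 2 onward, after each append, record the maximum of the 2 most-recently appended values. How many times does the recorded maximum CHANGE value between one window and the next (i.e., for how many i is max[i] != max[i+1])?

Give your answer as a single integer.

Answer: 7

Derivation:
step 1: append 17 -> window=[17] (not full yet)
step 2: append 19 -> window=[17, 19] -> max=19
step 3: append 10 -> window=[19, 10] -> max=19
step 4: append 23 -> window=[10, 23] -> max=23
step 5: append 10 -> window=[23, 10] -> max=23
step 6: append 19 -> window=[10, 19] -> max=19
step 7: append 3 -> window=[19, 3] -> max=19
step 8: append 11 -> window=[3, 11] -> max=11
step 9: append 3 -> window=[11, 3] -> max=11
step 10: append 5 -> window=[3, 5] -> max=5
step 11: append 20 -> window=[5, 20] -> max=20
step 12: append 14 -> window=[20, 14] -> max=20
step 13: append 4 -> window=[14, 4] -> max=14
step 14: append 20 -> window=[4, 20] -> max=20
Recorded maximums: 19 19 23 23 19 19 11 11 5 20 20 14 20
Changes between consecutive maximums: 7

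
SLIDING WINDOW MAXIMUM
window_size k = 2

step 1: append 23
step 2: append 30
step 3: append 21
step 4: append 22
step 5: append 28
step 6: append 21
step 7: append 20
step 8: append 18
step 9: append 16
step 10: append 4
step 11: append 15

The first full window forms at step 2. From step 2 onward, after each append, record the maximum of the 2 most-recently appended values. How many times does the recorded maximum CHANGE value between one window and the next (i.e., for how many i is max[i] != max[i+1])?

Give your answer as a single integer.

Answer: 7

Derivation:
step 1: append 23 -> window=[23] (not full yet)
step 2: append 30 -> window=[23, 30] -> max=30
step 3: append 21 -> window=[30, 21] -> max=30
step 4: append 22 -> window=[21, 22] -> max=22
step 5: append 28 -> window=[22, 28] -> max=28
step 6: append 21 -> window=[28, 21] -> max=28
step 7: append 20 -> window=[21, 20] -> max=21
step 8: append 18 -> window=[20, 18] -> max=20
step 9: append 16 -> window=[18, 16] -> max=18
step 10: append 4 -> window=[16, 4] -> max=16
step 11: append 15 -> window=[4, 15] -> max=15
Recorded maximums: 30 30 22 28 28 21 20 18 16 15
Changes between consecutive maximums: 7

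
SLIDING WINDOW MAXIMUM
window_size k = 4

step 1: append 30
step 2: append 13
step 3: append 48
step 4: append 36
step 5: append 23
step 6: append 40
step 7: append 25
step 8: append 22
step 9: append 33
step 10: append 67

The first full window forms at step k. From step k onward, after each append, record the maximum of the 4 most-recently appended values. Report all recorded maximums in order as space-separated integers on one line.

step 1: append 30 -> window=[30] (not full yet)
step 2: append 13 -> window=[30, 13] (not full yet)
step 3: append 48 -> window=[30, 13, 48] (not full yet)
step 4: append 36 -> window=[30, 13, 48, 36] -> max=48
step 5: append 23 -> window=[13, 48, 36, 23] -> max=48
step 6: append 40 -> window=[48, 36, 23, 40] -> max=48
step 7: append 25 -> window=[36, 23, 40, 25] -> max=40
step 8: append 22 -> window=[23, 40, 25, 22] -> max=40
step 9: append 33 -> window=[40, 25, 22, 33] -> max=40
step 10: append 67 -> window=[25, 22, 33, 67] -> max=67

Answer: 48 48 48 40 40 40 67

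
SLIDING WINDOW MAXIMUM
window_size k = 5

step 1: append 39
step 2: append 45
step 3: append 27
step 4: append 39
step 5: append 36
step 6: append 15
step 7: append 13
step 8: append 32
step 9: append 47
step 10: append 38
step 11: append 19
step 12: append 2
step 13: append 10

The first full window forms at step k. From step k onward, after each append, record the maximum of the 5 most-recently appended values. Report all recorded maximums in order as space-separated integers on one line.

Answer: 45 45 39 39 47 47 47 47 47

Derivation:
step 1: append 39 -> window=[39] (not full yet)
step 2: append 45 -> window=[39, 45] (not full yet)
step 3: append 27 -> window=[39, 45, 27] (not full yet)
step 4: append 39 -> window=[39, 45, 27, 39] (not full yet)
step 5: append 36 -> window=[39, 45, 27, 39, 36] -> max=45
step 6: append 15 -> window=[45, 27, 39, 36, 15] -> max=45
step 7: append 13 -> window=[27, 39, 36, 15, 13] -> max=39
step 8: append 32 -> window=[39, 36, 15, 13, 32] -> max=39
step 9: append 47 -> window=[36, 15, 13, 32, 47] -> max=47
step 10: append 38 -> window=[15, 13, 32, 47, 38] -> max=47
step 11: append 19 -> window=[13, 32, 47, 38, 19] -> max=47
step 12: append 2 -> window=[32, 47, 38, 19, 2] -> max=47
step 13: append 10 -> window=[47, 38, 19, 2, 10] -> max=47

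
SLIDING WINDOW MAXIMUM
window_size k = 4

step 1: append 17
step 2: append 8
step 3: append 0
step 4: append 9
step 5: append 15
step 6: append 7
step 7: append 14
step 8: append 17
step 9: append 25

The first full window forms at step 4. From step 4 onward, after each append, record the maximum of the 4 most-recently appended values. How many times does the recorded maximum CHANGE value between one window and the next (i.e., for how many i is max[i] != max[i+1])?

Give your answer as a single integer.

step 1: append 17 -> window=[17] (not full yet)
step 2: append 8 -> window=[17, 8] (not full yet)
step 3: append 0 -> window=[17, 8, 0] (not full yet)
step 4: append 9 -> window=[17, 8, 0, 9] -> max=17
step 5: append 15 -> window=[8, 0, 9, 15] -> max=15
step 6: append 7 -> window=[0, 9, 15, 7] -> max=15
step 7: append 14 -> window=[9, 15, 7, 14] -> max=15
step 8: append 17 -> window=[15, 7, 14, 17] -> max=17
step 9: append 25 -> window=[7, 14, 17, 25] -> max=25
Recorded maximums: 17 15 15 15 17 25
Changes between consecutive maximums: 3

Answer: 3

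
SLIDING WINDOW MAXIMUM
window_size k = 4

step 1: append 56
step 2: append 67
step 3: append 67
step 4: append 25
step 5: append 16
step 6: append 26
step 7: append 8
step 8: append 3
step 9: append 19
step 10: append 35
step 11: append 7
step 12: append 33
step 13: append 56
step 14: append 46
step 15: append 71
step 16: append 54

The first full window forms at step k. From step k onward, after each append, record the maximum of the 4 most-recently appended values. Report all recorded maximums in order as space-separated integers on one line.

step 1: append 56 -> window=[56] (not full yet)
step 2: append 67 -> window=[56, 67] (not full yet)
step 3: append 67 -> window=[56, 67, 67] (not full yet)
step 4: append 25 -> window=[56, 67, 67, 25] -> max=67
step 5: append 16 -> window=[67, 67, 25, 16] -> max=67
step 6: append 26 -> window=[67, 25, 16, 26] -> max=67
step 7: append 8 -> window=[25, 16, 26, 8] -> max=26
step 8: append 3 -> window=[16, 26, 8, 3] -> max=26
step 9: append 19 -> window=[26, 8, 3, 19] -> max=26
step 10: append 35 -> window=[8, 3, 19, 35] -> max=35
step 11: append 7 -> window=[3, 19, 35, 7] -> max=35
step 12: append 33 -> window=[19, 35, 7, 33] -> max=35
step 13: append 56 -> window=[35, 7, 33, 56] -> max=56
step 14: append 46 -> window=[7, 33, 56, 46] -> max=56
step 15: append 71 -> window=[33, 56, 46, 71] -> max=71
step 16: append 54 -> window=[56, 46, 71, 54] -> max=71

Answer: 67 67 67 26 26 26 35 35 35 56 56 71 71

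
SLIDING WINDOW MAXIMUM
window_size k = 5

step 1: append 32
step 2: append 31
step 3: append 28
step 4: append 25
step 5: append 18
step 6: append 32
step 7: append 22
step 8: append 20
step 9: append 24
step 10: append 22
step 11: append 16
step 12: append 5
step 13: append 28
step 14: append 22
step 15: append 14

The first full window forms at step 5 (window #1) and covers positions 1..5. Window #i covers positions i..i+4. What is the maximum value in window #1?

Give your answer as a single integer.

step 1: append 32 -> window=[32] (not full yet)
step 2: append 31 -> window=[32, 31] (not full yet)
step 3: append 28 -> window=[32, 31, 28] (not full yet)
step 4: append 25 -> window=[32, 31, 28, 25] (not full yet)
step 5: append 18 -> window=[32, 31, 28, 25, 18] -> max=32
Window #1 max = 32

Answer: 32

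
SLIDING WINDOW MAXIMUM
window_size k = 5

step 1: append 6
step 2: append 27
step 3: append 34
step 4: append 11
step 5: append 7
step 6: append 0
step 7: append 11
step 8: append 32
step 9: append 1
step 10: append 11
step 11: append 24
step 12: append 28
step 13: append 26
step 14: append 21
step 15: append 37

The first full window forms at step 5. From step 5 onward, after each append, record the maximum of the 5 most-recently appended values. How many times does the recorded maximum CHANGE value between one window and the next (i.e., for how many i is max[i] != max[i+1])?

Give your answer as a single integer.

step 1: append 6 -> window=[6] (not full yet)
step 2: append 27 -> window=[6, 27] (not full yet)
step 3: append 34 -> window=[6, 27, 34] (not full yet)
step 4: append 11 -> window=[6, 27, 34, 11] (not full yet)
step 5: append 7 -> window=[6, 27, 34, 11, 7] -> max=34
step 6: append 0 -> window=[27, 34, 11, 7, 0] -> max=34
step 7: append 11 -> window=[34, 11, 7, 0, 11] -> max=34
step 8: append 32 -> window=[11, 7, 0, 11, 32] -> max=32
step 9: append 1 -> window=[7, 0, 11, 32, 1] -> max=32
step 10: append 11 -> window=[0, 11, 32, 1, 11] -> max=32
step 11: append 24 -> window=[11, 32, 1, 11, 24] -> max=32
step 12: append 28 -> window=[32, 1, 11, 24, 28] -> max=32
step 13: append 26 -> window=[1, 11, 24, 28, 26] -> max=28
step 14: append 21 -> window=[11, 24, 28, 26, 21] -> max=28
step 15: append 37 -> window=[24, 28, 26, 21, 37] -> max=37
Recorded maximums: 34 34 34 32 32 32 32 32 28 28 37
Changes between consecutive maximums: 3

Answer: 3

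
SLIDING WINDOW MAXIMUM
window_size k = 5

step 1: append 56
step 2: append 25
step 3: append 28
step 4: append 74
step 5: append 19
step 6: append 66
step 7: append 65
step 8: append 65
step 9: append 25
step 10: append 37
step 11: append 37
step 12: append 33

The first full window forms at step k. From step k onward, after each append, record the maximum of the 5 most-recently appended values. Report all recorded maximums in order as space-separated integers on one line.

Answer: 74 74 74 74 66 66 65 65

Derivation:
step 1: append 56 -> window=[56] (not full yet)
step 2: append 25 -> window=[56, 25] (not full yet)
step 3: append 28 -> window=[56, 25, 28] (not full yet)
step 4: append 74 -> window=[56, 25, 28, 74] (not full yet)
step 5: append 19 -> window=[56, 25, 28, 74, 19] -> max=74
step 6: append 66 -> window=[25, 28, 74, 19, 66] -> max=74
step 7: append 65 -> window=[28, 74, 19, 66, 65] -> max=74
step 8: append 65 -> window=[74, 19, 66, 65, 65] -> max=74
step 9: append 25 -> window=[19, 66, 65, 65, 25] -> max=66
step 10: append 37 -> window=[66, 65, 65, 25, 37] -> max=66
step 11: append 37 -> window=[65, 65, 25, 37, 37] -> max=65
step 12: append 33 -> window=[65, 25, 37, 37, 33] -> max=65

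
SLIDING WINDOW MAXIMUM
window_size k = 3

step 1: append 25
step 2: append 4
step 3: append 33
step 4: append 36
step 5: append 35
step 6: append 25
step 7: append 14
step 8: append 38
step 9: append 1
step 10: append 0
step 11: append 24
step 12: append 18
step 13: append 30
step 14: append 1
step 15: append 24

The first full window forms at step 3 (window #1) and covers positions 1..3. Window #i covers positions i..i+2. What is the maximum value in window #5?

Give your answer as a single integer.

Answer: 35

Derivation:
step 1: append 25 -> window=[25] (not full yet)
step 2: append 4 -> window=[25, 4] (not full yet)
step 3: append 33 -> window=[25, 4, 33] -> max=33
step 4: append 36 -> window=[4, 33, 36] -> max=36
step 5: append 35 -> window=[33, 36, 35] -> max=36
step 6: append 25 -> window=[36, 35, 25] -> max=36
step 7: append 14 -> window=[35, 25, 14] -> max=35
Window #5 max = 35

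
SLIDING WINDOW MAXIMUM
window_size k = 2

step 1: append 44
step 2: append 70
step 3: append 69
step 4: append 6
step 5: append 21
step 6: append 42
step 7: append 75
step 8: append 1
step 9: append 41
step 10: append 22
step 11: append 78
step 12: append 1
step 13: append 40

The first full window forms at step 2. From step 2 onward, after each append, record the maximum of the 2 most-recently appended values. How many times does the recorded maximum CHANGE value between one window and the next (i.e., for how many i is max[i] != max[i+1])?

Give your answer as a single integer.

step 1: append 44 -> window=[44] (not full yet)
step 2: append 70 -> window=[44, 70] -> max=70
step 3: append 69 -> window=[70, 69] -> max=70
step 4: append 6 -> window=[69, 6] -> max=69
step 5: append 21 -> window=[6, 21] -> max=21
step 6: append 42 -> window=[21, 42] -> max=42
step 7: append 75 -> window=[42, 75] -> max=75
step 8: append 1 -> window=[75, 1] -> max=75
step 9: append 41 -> window=[1, 41] -> max=41
step 10: append 22 -> window=[41, 22] -> max=41
step 11: append 78 -> window=[22, 78] -> max=78
step 12: append 1 -> window=[78, 1] -> max=78
step 13: append 40 -> window=[1, 40] -> max=40
Recorded maximums: 70 70 69 21 42 75 75 41 41 78 78 40
Changes between consecutive maximums: 7

Answer: 7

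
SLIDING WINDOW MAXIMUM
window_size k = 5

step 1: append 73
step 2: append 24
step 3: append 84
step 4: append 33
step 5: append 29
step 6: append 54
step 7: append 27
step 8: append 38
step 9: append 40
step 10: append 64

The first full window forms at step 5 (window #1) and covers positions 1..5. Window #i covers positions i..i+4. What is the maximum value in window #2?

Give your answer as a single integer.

step 1: append 73 -> window=[73] (not full yet)
step 2: append 24 -> window=[73, 24] (not full yet)
step 3: append 84 -> window=[73, 24, 84] (not full yet)
step 4: append 33 -> window=[73, 24, 84, 33] (not full yet)
step 5: append 29 -> window=[73, 24, 84, 33, 29] -> max=84
step 6: append 54 -> window=[24, 84, 33, 29, 54] -> max=84
Window #2 max = 84

Answer: 84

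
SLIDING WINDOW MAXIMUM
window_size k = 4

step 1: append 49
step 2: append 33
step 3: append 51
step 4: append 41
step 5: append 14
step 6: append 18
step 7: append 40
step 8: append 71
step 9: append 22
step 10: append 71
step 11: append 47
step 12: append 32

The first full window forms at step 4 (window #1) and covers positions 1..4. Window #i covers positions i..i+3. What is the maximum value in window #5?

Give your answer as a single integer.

Answer: 71

Derivation:
step 1: append 49 -> window=[49] (not full yet)
step 2: append 33 -> window=[49, 33] (not full yet)
step 3: append 51 -> window=[49, 33, 51] (not full yet)
step 4: append 41 -> window=[49, 33, 51, 41] -> max=51
step 5: append 14 -> window=[33, 51, 41, 14] -> max=51
step 6: append 18 -> window=[51, 41, 14, 18] -> max=51
step 7: append 40 -> window=[41, 14, 18, 40] -> max=41
step 8: append 71 -> window=[14, 18, 40, 71] -> max=71
Window #5 max = 71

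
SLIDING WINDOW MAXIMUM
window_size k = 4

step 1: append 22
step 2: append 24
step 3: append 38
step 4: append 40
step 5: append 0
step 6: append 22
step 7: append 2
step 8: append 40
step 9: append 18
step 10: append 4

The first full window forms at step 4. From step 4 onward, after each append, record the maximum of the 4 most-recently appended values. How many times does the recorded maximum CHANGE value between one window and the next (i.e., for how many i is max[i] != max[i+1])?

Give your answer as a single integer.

step 1: append 22 -> window=[22] (not full yet)
step 2: append 24 -> window=[22, 24] (not full yet)
step 3: append 38 -> window=[22, 24, 38] (not full yet)
step 4: append 40 -> window=[22, 24, 38, 40] -> max=40
step 5: append 0 -> window=[24, 38, 40, 0] -> max=40
step 6: append 22 -> window=[38, 40, 0, 22] -> max=40
step 7: append 2 -> window=[40, 0, 22, 2] -> max=40
step 8: append 40 -> window=[0, 22, 2, 40] -> max=40
step 9: append 18 -> window=[22, 2, 40, 18] -> max=40
step 10: append 4 -> window=[2, 40, 18, 4] -> max=40
Recorded maximums: 40 40 40 40 40 40 40
Changes between consecutive maximums: 0

Answer: 0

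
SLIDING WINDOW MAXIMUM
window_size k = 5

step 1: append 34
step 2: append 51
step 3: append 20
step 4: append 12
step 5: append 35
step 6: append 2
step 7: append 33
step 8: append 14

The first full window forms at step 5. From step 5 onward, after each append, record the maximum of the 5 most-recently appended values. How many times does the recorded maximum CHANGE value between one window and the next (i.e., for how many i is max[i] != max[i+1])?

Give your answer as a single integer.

Answer: 1

Derivation:
step 1: append 34 -> window=[34] (not full yet)
step 2: append 51 -> window=[34, 51] (not full yet)
step 3: append 20 -> window=[34, 51, 20] (not full yet)
step 4: append 12 -> window=[34, 51, 20, 12] (not full yet)
step 5: append 35 -> window=[34, 51, 20, 12, 35] -> max=51
step 6: append 2 -> window=[51, 20, 12, 35, 2] -> max=51
step 7: append 33 -> window=[20, 12, 35, 2, 33] -> max=35
step 8: append 14 -> window=[12, 35, 2, 33, 14] -> max=35
Recorded maximums: 51 51 35 35
Changes between consecutive maximums: 1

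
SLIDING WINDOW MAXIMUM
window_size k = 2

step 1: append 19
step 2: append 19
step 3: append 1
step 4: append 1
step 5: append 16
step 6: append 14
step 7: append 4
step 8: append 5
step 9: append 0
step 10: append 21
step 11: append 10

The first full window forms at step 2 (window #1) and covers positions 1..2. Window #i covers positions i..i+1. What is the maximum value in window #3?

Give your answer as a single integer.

Answer: 1

Derivation:
step 1: append 19 -> window=[19] (not full yet)
step 2: append 19 -> window=[19, 19] -> max=19
step 3: append 1 -> window=[19, 1] -> max=19
step 4: append 1 -> window=[1, 1] -> max=1
Window #3 max = 1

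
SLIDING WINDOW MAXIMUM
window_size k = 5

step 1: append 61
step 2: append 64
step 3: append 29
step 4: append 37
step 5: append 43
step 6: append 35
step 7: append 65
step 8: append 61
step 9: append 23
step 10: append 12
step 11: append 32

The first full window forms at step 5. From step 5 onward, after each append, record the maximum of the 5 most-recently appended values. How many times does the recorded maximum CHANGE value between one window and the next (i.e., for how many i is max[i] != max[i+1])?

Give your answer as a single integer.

step 1: append 61 -> window=[61] (not full yet)
step 2: append 64 -> window=[61, 64] (not full yet)
step 3: append 29 -> window=[61, 64, 29] (not full yet)
step 4: append 37 -> window=[61, 64, 29, 37] (not full yet)
step 5: append 43 -> window=[61, 64, 29, 37, 43] -> max=64
step 6: append 35 -> window=[64, 29, 37, 43, 35] -> max=64
step 7: append 65 -> window=[29, 37, 43, 35, 65] -> max=65
step 8: append 61 -> window=[37, 43, 35, 65, 61] -> max=65
step 9: append 23 -> window=[43, 35, 65, 61, 23] -> max=65
step 10: append 12 -> window=[35, 65, 61, 23, 12] -> max=65
step 11: append 32 -> window=[65, 61, 23, 12, 32] -> max=65
Recorded maximums: 64 64 65 65 65 65 65
Changes between consecutive maximums: 1

Answer: 1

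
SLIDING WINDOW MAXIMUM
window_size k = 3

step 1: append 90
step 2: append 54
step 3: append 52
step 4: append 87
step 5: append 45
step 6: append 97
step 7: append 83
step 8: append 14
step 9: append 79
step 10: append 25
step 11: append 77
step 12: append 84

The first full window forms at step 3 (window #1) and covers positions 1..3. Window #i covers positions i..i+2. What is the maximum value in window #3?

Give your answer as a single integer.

Answer: 87

Derivation:
step 1: append 90 -> window=[90] (not full yet)
step 2: append 54 -> window=[90, 54] (not full yet)
step 3: append 52 -> window=[90, 54, 52] -> max=90
step 4: append 87 -> window=[54, 52, 87] -> max=87
step 5: append 45 -> window=[52, 87, 45] -> max=87
Window #3 max = 87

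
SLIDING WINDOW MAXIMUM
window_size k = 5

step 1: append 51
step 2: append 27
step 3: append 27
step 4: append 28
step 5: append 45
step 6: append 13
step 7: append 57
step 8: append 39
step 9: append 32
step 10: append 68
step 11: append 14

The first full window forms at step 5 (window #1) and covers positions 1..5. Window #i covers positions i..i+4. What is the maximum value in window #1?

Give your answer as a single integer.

Answer: 51

Derivation:
step 1: append 51 -> window=[51] (not full yet)
step 2: append 27 -> window=[51, 27] (not full yet)
step 3: append 27 -> window=[51, 27, 27] (not full yet)
step 4: append 28 -> window=[51, 27, 27, 28] (not full yet)
step 5: append 45 -> window=[51, 27, 27, 28, 45] -> max=51
Window #1 max = 51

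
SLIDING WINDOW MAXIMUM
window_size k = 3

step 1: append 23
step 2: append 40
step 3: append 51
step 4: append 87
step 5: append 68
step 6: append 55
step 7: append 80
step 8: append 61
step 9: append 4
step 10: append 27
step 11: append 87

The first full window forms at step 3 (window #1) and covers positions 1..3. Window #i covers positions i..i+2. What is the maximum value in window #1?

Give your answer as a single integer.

Answer: 51

Derivation:
step 1: append 23 -> window=[23] (not full yet)
step 2: append 40 -> window=[23, 40] (not full yet)
step 3: append 51 -> window=[23, 40, 51] -> max=51
Window #1 max = 51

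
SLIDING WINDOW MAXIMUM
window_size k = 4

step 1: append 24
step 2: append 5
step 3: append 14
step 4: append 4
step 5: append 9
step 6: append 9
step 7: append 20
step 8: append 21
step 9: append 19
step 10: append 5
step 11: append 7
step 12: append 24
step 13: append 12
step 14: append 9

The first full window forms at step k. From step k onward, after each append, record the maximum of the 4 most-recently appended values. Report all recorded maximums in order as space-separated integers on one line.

Answer: 24 14 14 20 21 21 21 21 24 24 24

Derivation:
step 1: append 24 -> window=[24] (not full yet)
step 2: append 5 -> window=[24, 5] (not full yet)
step 3: append 14 -> window=[24, 5, 14] (not full yet)
step 4: append 4 -> window=[24, 5, 14, 4] -> max=24
step 5: append 9 -> window=[5, 14, 4, 9] -> max=14
step 6: append 9 -> window=[14, 4, 9, 9] -> max=14
step 7: append 20 -> window=[4, 9, 9, 20] -> max=20
step 8: append 21 -> window=[9, 9, 20, 21] -> max=21
step 9: append 19 -> window=[9, 20, 21, 19] -> max=21
step 10: append 5 -> window=[20, 21, 19, 5] -> max=21
step 11: append 7 -> window=[21, 19, 5, 7] -> max=21
step 12: append 24 -> window=[19, 5, 7, 24] -> max=24
step 13: append 12 -> window=[5, 7, 24, 12] -> max=24
step 14: append 9 -> window=[7, 24, 12, 9] -> max=24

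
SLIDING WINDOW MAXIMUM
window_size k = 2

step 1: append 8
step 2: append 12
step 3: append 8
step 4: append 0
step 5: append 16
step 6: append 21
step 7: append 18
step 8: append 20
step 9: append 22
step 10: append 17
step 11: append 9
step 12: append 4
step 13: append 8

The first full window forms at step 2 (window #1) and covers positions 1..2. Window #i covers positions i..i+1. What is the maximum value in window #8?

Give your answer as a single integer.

Answer: 22

Derivation:
step 1: append 8 -> window=[8] (not full yet)
step 2: append 12 -> window=[8, 12] -> max=12
step 3: append 8 -> window=[12, 8] -> max=12
step 4: append 0 -> window=[8, 0] -> max=8
step 5: append 16 -> window=[0, 16] -> max=16
step 6: append 21 -> window=[16, 21] -> max=21
step 7: append 18 -> window=[21, 18] -> max=21
step 8: append 20 -> window=[18, 20] -> max=20
step 9: append 22 -> window=[20, 22] -> max=22
Window #8 max = 22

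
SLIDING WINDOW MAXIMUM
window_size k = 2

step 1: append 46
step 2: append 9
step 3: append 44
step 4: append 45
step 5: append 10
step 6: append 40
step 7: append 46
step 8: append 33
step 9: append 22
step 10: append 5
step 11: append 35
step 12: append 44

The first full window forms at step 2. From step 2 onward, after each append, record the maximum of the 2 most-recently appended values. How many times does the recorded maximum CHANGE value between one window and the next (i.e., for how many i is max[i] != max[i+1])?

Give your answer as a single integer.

Answer: 8

Derivation:
step 1: append 46 -> window=[46] (not full yet)
step 2: append 9 -> window=[46, 9] -> max=46
step 3: append 44 -> window=[9, 44] -> max=44
step 4: append 45 -> window=[44, 45] -> max=45
step 5: append 10 -> window=[45, 10] -> max=45
step 6: append 40 -> window=[10, 40] -> max=40
step 7: append 46 -> window=[40, 46] -> max=46
step 8: append 33 -> window=[46, 33] -> max=46
step 9: append 22 -> window=[33, 22] -> max=33
step 10: append 5 -> window=[22, 5] -> max=22
step 11: append 35 -> window=[5, 35] -> max=35
step 12: append 44 -> window=[35, 44] -> max=44
Recorded maximums: 46 44 45 45 40 46 46 33 22 35 44
Changes between consecutive maximums: 8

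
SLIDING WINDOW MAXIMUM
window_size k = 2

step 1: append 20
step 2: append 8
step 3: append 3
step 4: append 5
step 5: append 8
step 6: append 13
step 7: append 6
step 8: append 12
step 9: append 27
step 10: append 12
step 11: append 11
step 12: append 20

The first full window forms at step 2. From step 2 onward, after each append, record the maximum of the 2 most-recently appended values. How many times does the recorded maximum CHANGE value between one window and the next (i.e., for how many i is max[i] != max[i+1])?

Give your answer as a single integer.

Answer: 8

Derivation:
step 1: append 20 -> window=[20] (not full yet)
step 2: append 8 -> window=[20, 8] -> max=20
step 3: append 3 -> window=[8, 3] -> max=8
step 4: append 5 -> window=[3, 5] -> max=5
step 5: append 8 -> window=[5, 8] -> max=8
step 6: append 13 -> window=[8, 13] -> max=13
step 7: append 6 -> window=[13, 6] -> max=13
step 8: append 12 -> window=[6, 12] -> max=12
step 9: append 27 -> window=[12, 27] -> max=27
step 10: append 12 -> window=[27, 12] -> max=27
step 11: append 11 -> window=[12, 11] -> max=12
step 12: append 20 -> window=[11, 20] -> max=20
Recorded maximums: 20 8 5 8 13 13 12 27 27 12 20
Changes between consecutive maximums: 8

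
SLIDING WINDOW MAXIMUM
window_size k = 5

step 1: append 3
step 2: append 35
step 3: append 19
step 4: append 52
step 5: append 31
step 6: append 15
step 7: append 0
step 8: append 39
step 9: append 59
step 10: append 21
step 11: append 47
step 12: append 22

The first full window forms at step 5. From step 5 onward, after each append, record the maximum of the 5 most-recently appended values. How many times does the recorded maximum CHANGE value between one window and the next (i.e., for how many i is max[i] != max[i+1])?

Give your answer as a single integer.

Answer: 1

Derivation:
step 1: append 3 -> window=[3] (not full yet)
step 2: append 35 -> window=[3, 35] (not full yet)
step 3: append 19 -> window=[3, 35, 19] (not full yet)
step 4: append 52 -> window=[3, 35, 19, 52] (not full yet)
step 5: append 31 -> window=[3, 35, 19, 52, 31] -> max=52
step 6: append 15 -> window=[35, 19, 52, 31, 15] -> max=52
step 7: append 0 -> window=[19, 52, 31, 15, 0] -> max=52
step 8: append 39 -> window=[52, 31, 15, 0, 39] -> max=52
step 9: append 59 -> window=[31, 15, 0, 39, 59] -> max=59
step 10: append 21 -> window=[15, 0, 39, 59, 21] -> max=59
step 11: append 47 -> window=[0, 39, 59, 21, 47] -> max=59
step 12: append 22 -> window=[39, 59, 21, 47, 22] -> max=59
Recorded maximums: 52 52 52 52 59 59 59 59
Changes between consecutive maximums: 1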